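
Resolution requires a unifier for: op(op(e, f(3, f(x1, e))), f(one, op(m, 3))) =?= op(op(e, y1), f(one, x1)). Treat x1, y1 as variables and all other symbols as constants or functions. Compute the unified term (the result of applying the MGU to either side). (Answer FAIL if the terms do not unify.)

op(op(e, f(3, f(op(m, 3), e))), f(one, op(m, 3)))

Decompose op/2: op(e, f(3, f(x1, e))) =?= op(e, y1),  f(one, op(m, 3)) =?= f(one, x1).
Decompose op/2: e =?= e,  f(3, f(x1, e)) =?= y1.
Delete trivial equation e =?= e.
Bind y1 := f(3, f(x1, e)); no other remaining equation mentions y1.
Decompose f/2: one =?= one,  op(m, 3) =?= x1.
Delete trivial equation one =?= one.
Bind x1 := op(m, 3). Substituting into the earlier binding gives y1 := f(3, f(op(m, 3), e)).
Applying the MGU to either side gives op(op(e, f(3, f(op(m, 3), e))), f(one, op(m, 3))).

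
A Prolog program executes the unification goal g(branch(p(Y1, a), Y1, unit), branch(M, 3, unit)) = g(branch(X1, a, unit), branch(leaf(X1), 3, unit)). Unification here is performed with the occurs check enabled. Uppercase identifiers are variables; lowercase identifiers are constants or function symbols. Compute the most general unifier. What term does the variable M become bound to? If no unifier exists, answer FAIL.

leaf(p(a, a))

Decompose g/2: branch(p(Y1, a), Y1, unit) = branch(X1, a, unit),  branch(M, 3, unit) = branch(leaf(X1), 3, unit).
Decompose branch/3: p(Y1, a) = X1,  Y1 = a,  unit = unit.
Bind X1 := p(Y1, a); substituting into the one remaining equation that mentions X1 gives: branch(M, 3, unit) = branch(leaf(p(Y1, a)), 3, unit).
Bind Y1 := a; substituting into the one remaining equation that mentions Y1 gives: branch(M, 3, unit) = branch(leaf(p(a, a)), 3, unit). Substituting into the earlier binding gives X1 := p(a, a).
Delete trivial equation unit = unit.
Decompose branch/3: M = leaf(p(a, a)),  3 = 3,  unit = unit.
Bind M := leaf(p(a, a)); no other remaining equation mentions M.
Delete trivial equation 3 = 3.
Delete trivial equation unit = unit.
MGU = { X1 -> p(a, a), Y1 -> a, M -> leaf(p(a, a)) }, so M -> leaf(p(a, a)).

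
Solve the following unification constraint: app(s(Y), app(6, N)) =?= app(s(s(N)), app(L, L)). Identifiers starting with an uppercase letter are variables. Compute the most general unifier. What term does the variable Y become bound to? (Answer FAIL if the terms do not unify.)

Decompose app/2: s(Y) =?= s(s(N)),  app(6, N) =?= app(L, L).
Decompose s/1: Y =?= s(N).
Bind Y := s(N); no other remaining equation mentions Y.
Decompose app/2: 6 =?= L,  N =?= L.
Bind L := 6; substituting into the remaining equation gives: N =?= 6.
Bind N := 6. Substituting into the earlier binding gives Y := s(6).
MGU = { Y ↦ s(6), L ↦ 6, N ↦ 6 }, so Y ↦ s(6).

s(6)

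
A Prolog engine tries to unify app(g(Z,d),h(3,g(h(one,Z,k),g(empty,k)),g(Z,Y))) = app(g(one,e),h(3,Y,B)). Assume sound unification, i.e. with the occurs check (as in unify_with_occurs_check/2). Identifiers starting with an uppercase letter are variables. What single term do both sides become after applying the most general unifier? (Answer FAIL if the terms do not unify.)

FAIL

Decompose app/2: g(Z,d) = g(one,e),  h(3,g(h(one,Z,k),g(empty,k)),g(Z,Y)) = h(3,Y,B).
Decompose g/2: Z = one,  d = e.
Bind Z := one; substituting into the one remaining equation that mentions Z gives: h(3,g(h(one,one,k),g(empty,k)),g(one,Y)) = h(3,Y,B).
Clash: constants d and e differ; no unifier exists.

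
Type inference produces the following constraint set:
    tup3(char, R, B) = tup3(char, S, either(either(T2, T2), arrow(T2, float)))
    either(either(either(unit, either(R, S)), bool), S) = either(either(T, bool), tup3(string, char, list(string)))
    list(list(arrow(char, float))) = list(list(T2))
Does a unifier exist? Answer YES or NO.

YES

Decompose tup3/3: char = char,  R = S,  B = either(either(T2, T2), arrow(T2, float)).
Delete trivial equation char = char.
Bind R := S; substituting into the one remaining equation that mentions R gives: either(either(either(unit, either(S, S)), bool), S) = either(either(T, bool), tup3(string, char, list(string))).
Bind B := either(either(T2, T2), arrow(T2, float)); no other remaining equation mentions B.
Decompose either/2: either(either(unit, either(S, S)), bool) = either(T, bool),  S = tup3(string, char, list(string)).
Decompose either/2: either(unit, either(S, S)) = T,  bool = bool.
Bind T := either(unit, either(S, S)); no other remaining equation mentions T.
Delete trivial equation bool = bool.
Bind S := tup3(string, char, list(string)); no other remaining equation mentions S. Substituting into the earlier bindings gives R := tup3(string, char, list(string)), T := either(unit, either(tup3(string, char, list(string)), tup3(string, char, list(string)))).
Decompose list/1: list(arrow(char, float)) = list(T2).
Decompose list/1: arrow(char, float) = T2.
Bind T2 := arrow(char, float). Substituting into the earlier binding gives B := either(either(arrow(char, float), arrow(char, float)), arrow(arrow(char, float), float)).
No equations remain and no clash or occurs-check failure arose, so a unifier exists.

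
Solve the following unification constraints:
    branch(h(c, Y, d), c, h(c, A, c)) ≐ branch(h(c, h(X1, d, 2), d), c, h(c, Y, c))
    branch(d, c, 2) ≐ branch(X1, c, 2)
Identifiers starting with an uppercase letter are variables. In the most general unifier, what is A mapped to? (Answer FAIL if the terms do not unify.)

Decompose branch/3: h(c, Y, d) ≐ h(c, h(X1, d, 2), d),  c ≐ c,  h(c, A, c) ≐ h(c, Y, c).
Decompose h/3: c ≐ c,  Y ≐ h(X1, d, 2),  d ≐ d.
Delete trivial equation c ≐ c.
Bind Y := h(X1, d, 2); substituting into the one remaining equation that mentions Y gives: h(c, A, c) ≐ h(c, h(X1, d, 2), c).
Delete trivial equation d ≐ d.
Delete trivial equation c ≐ c.
Decompose h/3: c ≐ c,  A ≐ h(X1, d, 2),  c ≐ c.
Delete trivial equation c ≐ c.
Bind A := h(X1, d, 2); no other remaining equation mentions A.
Delete trivial equation c ≐ c.
Decompose branch/3: d ≐ X1,  c ≐ c,  2 ≐ 2.
Bind X1 := d; no other remaining equation mentions X1. Substituting into the earlier bindings gives Y := h(d, d, 2), A := h(d, d, 2).
Delete trivial equation c ≐ c.
Delete trivial equation 2 ≐ 2.
MGU = { Y -> h(d, d, 2), A -> h(d, d, 2), X1 -> d }, so A -> h(d, d, 2).

h(d, d, 2)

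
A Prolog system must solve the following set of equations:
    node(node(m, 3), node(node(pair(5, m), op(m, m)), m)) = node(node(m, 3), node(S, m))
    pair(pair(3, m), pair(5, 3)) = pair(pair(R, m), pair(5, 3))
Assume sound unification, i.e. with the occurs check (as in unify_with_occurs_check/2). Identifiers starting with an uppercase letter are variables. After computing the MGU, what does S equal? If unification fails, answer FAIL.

Decompose node/2: node(m, 3) = node(m, 3),  node(node(pair(5, m), op(m, m)), m) = node(S, m).
Delete trivial equation node(m, 3) = node(m, 3).
Decompose node/2: node(pair(5, m), op(m, m)) = S,  m = m.
Bind S := node(pair(5, m), op(m, m)); no other remaining equation mentions S.
Delete trivial equation m = m.
Decompose pair/2: pair(3, m) = pair(R, m),  pair(5, 3) = pair(5, 3).
Decompose pair/2: 3 = R,  m = m.
Bind R := 3; no other remaining equation mentions R.
Delete trivial equation m = m.
Delete trivial equation pair(5, 3) = pair(5, 3).
MGU = { S ↦ node(pair(5, m), op(m, m)), R ↦ 3 }, so S ↦ node(pair(5, m), op(m, m)).

node(pair(5, m), op(m, m))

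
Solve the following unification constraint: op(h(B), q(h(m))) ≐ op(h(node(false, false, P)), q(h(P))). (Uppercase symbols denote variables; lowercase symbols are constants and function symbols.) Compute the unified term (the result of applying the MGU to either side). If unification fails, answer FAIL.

Decompose op/2: h(B) ≐ h(node(false, false, P)),  q(h(m)) ≐ q(h(P)).
Decompose h/1: B ≐ node(false, false, P).
Bind B := node(false, false, P); no other remaining equation mentions B.
Decompose q/1: h(m) ≐ h(P).
Decompose h/1: m ≐ P.
Bind P := m. Substituting into the earlier binding gives B := node(false, false, m).
Applying the MGU to either side gives op(h(node(false, false, m)), q(h(m))).

op(h(node(false, false, m)), q(h(m)))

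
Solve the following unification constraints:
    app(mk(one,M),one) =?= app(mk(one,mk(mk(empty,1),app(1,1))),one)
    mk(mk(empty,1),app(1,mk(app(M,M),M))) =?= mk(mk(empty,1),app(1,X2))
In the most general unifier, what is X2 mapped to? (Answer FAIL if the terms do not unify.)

Decompose app/2: mk(one,M) =?= mk(one,mk(mk(empty,1),app(1,1))),  one =?= one.
Decompose mk/2: one =?= one,  M =?= mk(mk(empty,1),app(1,1)).
Delete trivial equation one =?= one.
Bind M := mk(mk(empty,1),app(1,1)); substituting into the one remaining equation that mentions M gives: mk(mk(empty,1),app(1,mk(app(mk(mk(empty,1),app(1,1)),mk(mk(empty,1),app(1,1))),mk(mk(empty,1),app(1,1))))) =?= mk(mk(empty,1),app(1,X2)).
Delete trivial equation one =?= one.
Decompose mk/2: mk(empty,1) =?= mk(empty,1),  app(1,mk(app(mk(mk(empty,1),app(1,1)),mk(mk(empty,1),app(1,1))),mk(mk(empty,1),app(1,1)))) =?= app(1,X2).
Delete trivial equation mk(empty,1) =?= mk(empty,1).
Decompose app/2: 1 =?= 1,  mk(app(mk(mk(empty,1),app(1,1)),mk(mk(empty,1),app(1,1))),mk(mk(empty,1),app(1,1))) =?= X2.
Delete trivial equation 1 =?= 1.
Bind X2 := mk(app(mk(mk(empty,1),app(1,1)),mk(mk(empty,1),app(1,1))),mk(mk(empty,1),app(1,1))).
MGU = { M -> mk(mk(empty,1),app(1,1)), X2 -> mk(app(mk(mk(empty,1),app(1,1)),mk(mk(empty,1),app(1,1))),mk(mk(empty,1),app(1,1))) }, so X2 -> mk(app(mk(mk(empty,1),app(1,1)),mk(mk(empty,1),app(1,1))),mk(mk(empty,1),app(1,1))).

mk(app(mk(mk(empty,1),app(1,1)),mk(mk(empty,1),app(1,1))),mk(mk(empty,1),app(1,1)))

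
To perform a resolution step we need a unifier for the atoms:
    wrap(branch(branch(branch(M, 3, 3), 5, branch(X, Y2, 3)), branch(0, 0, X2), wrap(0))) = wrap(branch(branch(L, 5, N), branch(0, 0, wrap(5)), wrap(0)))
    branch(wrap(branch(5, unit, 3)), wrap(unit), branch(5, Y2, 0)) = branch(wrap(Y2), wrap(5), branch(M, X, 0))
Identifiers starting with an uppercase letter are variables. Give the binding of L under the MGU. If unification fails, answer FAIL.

FAIL

Decompose wrap/1: branch(branch(branch(M, 3, 3), 5, branch(X, Y2, 3)), branch(0, 0, X2), wrap(0)) = branch(branch(L, 5, N), branch(0, 0, wrap(5)), wrap(0)).
Decompose branch/3: branch(branch(M, 3, 3), 5, branch(X, Y2, 3)) = branch(L, 5, N),  branch(0, 0, X2) = branch(0, 0, wrap(5)),  wrap(0) = wrap(0).
Decompose branch/3: branch(M, 3, 3) = L,  5 = 5,  branch(X, Y2, 3) = N.
Bind L := branch(M, 3, 3); no other remaining equation mentions L.
Delete trivial equation 5 = 5.
Bind N := branch(X, Y2, 3); no other remaining equation mentions N.
Decompose branch/3: 0 = 0,  0 = 0,  X2 = wrap(5).
Delete trivial equation 0 = 0.
Delete trivial equation 0 = 0.
Bind X2 := wrap(5); no other remaining equation mentions X2.
Delete trivial equation wrap(0) = wrap(0).
Decompose branch/3: wrap(branch(5, unit, 3)) = wrap(Y2),  wrap(unit) = wrap(5),  branch(5, Y2, 0) = branch(M, X, 0).
Decompose wrap/1: branch(5, unit, 3) = Y2.
Bind Y2 := branch(5, unit, 3); substituting into the one remaining equation that mentions Y2 gives: branch(5, branch(5, unit, 3), 0) = branch(M, X, 0). Substituting into the earlier binding gives N := branch(X, branch(5, unit, 3), 3).
Decompose wrap/1: unit = 5.
Clash: constants unit and 5 differ; no unifier exists.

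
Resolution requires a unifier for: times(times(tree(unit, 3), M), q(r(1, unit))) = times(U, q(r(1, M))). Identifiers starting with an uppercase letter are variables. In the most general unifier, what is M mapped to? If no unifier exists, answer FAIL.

unit

Decompose times/2: times(tree(unit, 3), M) = U,  q(r(1, unit)) = q(r(1, M)).
Bind U := times(tree(unit, 3), M); no other remaining equation mentions U.
Decompose q/1: r(1, unit) = r(1, M).
Decompose r/2: 1 = 1,  unit = M.
Delete trivial equation 1 = 1.
Bind M := unit. Substituting into the earlier binding gives U := times(tree(unit, 3), unit).
MGU = { U ↦ times(tree(unit, 3), unit), M ↦ unit }, so M ↦ unit.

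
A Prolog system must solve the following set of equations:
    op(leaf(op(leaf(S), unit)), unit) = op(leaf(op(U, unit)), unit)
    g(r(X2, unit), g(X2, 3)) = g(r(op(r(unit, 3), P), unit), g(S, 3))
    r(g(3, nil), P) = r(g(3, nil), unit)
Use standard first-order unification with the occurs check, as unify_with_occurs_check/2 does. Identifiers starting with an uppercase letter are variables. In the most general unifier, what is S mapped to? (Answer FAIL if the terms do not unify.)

Decompose op/2: leaf(op(leaf(S), unit)) = leaf(op(U, unit)),  unit = unit.
Decompose leaf/1: op(leaf(S), unit) = op(U, unit).
Decompose op/2: leaf(S) = U,  unit = unit.
Bind U := leaf(S); no other remaining equation mentions U.
Delete trivial equation unit = unit.
Delete trivial equation unit = unit.
Decompose g/2: r(X2, unit) = r(op(r(unit, 3), P), unit),  g(X2, 3) = g(S, 3).
Decompose r/2: X2 = op(r(unit, 3), P),  unit = unit.
Bind X2 := op(r(unit, 3), P); substituting into the one remaining equation that mentions X2 gives: g(op(r(unit, 3), P), 3) = g(S, 3).
Delete trivial equation unit = unit.
Decompose g/2: op(r(unit, 3), P) = S,  3 = 3.
Bind S := op(r(unit, 3), P); no other remaining equation mentions S. Substituting into the earlier binding gives U := leaf(op(r(unit, 3), P)).
Delete trivial equation 3 = 3.
Decompose r/2: g(3, nil) = g(3, nil),  P = unit.
Delete trivial equation g(3, nil) = g(3, nil).
Bind P := unit. Substituting into the earlier bindings gives U := leaf(op(r(unit, 3), unit)), X2 := op(r(unit, 3), unit), S := op(r(unit, 3), unit).
MGU = { U = leaf(op(r(unit, 3), unit)), X2 = op(r(unit, 3), unit), S = op(r(unit, 3), unit), P = unit }, so S = op(r(unit, 3), unit).

op(r(unit, 3), unit)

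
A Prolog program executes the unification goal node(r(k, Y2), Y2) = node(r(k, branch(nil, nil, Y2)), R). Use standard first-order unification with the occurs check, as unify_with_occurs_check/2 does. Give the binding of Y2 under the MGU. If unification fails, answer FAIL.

Decompose node/2: r(k, Y2) = r(k, branch(nil, nil, Y2)),  Y2 = R.
Decompose r/2: k = k,  Y2 = branch(nil, nil, Y2).
Delete trivial equation k = k.
Occurs check fails: Y2 occurs in branch(nil, nil, Y2); the equation Y2 = branch(nil, nil, Y2) has no finite solution.

FAIL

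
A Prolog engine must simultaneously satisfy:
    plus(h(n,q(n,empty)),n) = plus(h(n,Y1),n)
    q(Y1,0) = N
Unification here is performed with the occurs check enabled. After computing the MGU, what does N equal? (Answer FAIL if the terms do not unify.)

q(q(n,empty),0)

Decompose plus/2: h(n,q(n,empty)) = h(n,Y1),  n = n.
Decompose h/2: n = n,  q(n,empty) = Y1.
Delete trivial equation n = n.
Bind Y1 := q(n,empty); substituting into the one remaining equation that mentions Y1 gives: q(q(n,empty),0) = N.
Delete trivial equation n = n.
Bind N := q(q(n,empty),0).
MGU = { Y1 -> q(n,empty), N -> q(q(n,empty),0) }, so N -> q(q(n,empty),0).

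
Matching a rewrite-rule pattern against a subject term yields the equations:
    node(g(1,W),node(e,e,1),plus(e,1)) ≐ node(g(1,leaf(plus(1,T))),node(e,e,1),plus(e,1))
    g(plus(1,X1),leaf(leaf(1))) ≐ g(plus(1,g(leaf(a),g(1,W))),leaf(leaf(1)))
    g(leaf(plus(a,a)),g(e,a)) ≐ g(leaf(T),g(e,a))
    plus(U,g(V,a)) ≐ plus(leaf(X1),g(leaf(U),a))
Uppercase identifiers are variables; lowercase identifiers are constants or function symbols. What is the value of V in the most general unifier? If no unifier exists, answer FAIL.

leaf(leaf(g(leaf(a),g(1,leaf(plus(1,plus(a,a)))))))

Decompose node/3: g(1,W) ≐ g(1,leaf(plus(1,T))),  node(e,e,1) ≐ node(e,e,1),  plus(e,1) ≐ plus(e,1).
Decompose g/2: 1 ≐ 1,  W ≐ leaf(plus(1,T)).
Delete trivial equation 1 ≐ 1.
Bind W := leaf(plus(1,T)); substituting into the one remaining equation that mentions W gives: g(plus(1,X1),leaf(leaf(1))) ≐ g(plus(1,g(leaf(a),g(1,leaf(plus(1,T))))),leaf(leaf(1))).
Delete trivial equation node(e,e,1) ≐ node(e,e,1).
Delete trivial equation plus(e,1) ≐ plus(e,1).
Decompose g/2: plus(1,X1) ≐ plus(1,g(leaf(a),g(1,leaf(plus(1,T))))),  leaf(leaf(1)) ≐ leaf(leaf(1)).
Decompose plus/2: 1 ≐ 1,  X1 ≐ g(leaf(a),g(1,leaf(plus(1,T)))).
Delete trivial equation 1 ≐ 1.
Bind X1 := g(leaf(a),g(1,leaf(plus(1,T)))); substituting into the one remaining equation that mentions X1 gives: plus(U,g(V,a)) ≐ plus(leaf(g(leaf(a),g(1,leaf(plus(1,T))))),g(leaf(U),a)).
Delete trivial equation leaf(leaf(1)) ≐ leaf(leaf(1)).
Decompose g/2: leaf(plus(a,a)) ≐ leaf(T),  g(e,a) ≐ g(e,a).
Decompose leaf/1: plus(a,a) ≐ T.
Bind T := plus(a,a); substituting into the one remaining equation that mentions T gives: plus(U,g(V,a)) ≐ plus(leaf(g(leaf(a),g(1,leaf(plus(1,plus(a,a)))))),g(leaf(U),a)). Substituting into the earlier bindings gives W := leaf(plus(1,plus(a,a))), X1 := g(leaf(a),g(1,leaf(plus(1,plus(a,a))))).
Delete trivial equation g(e,a) ≐ g(e,a).
Decompose plus/2: U ≐ leaf(g(leaf(a),g(1,leaf(plus(1,plus(a,a)))))),  g(V,a) ≐ g(leaf(U),a).
Bind U := leaf(g(leaf(a),g(1,leaf(plus(1,plus(a,a)))))); substituting into the remaining equation gives: g(V,a) ≐ g(leaf(leaf(g(leaf(a),g(1,leaf(plus(1,plus(a,a))))))),a).
Decompose g/2: V ≐ leaf(leaf(g(leaf(a),g(1,leaf(plus(1,plus(a,a))))))),  a ≐ a.
Bind V := leaf(leaf(g(leaf(a),g(1,leaf(plus(1,plus(a,a))))))); no other remaining equation mentions V.
Delete trivial equation a ≐ a.
MGU = { W := leaf(plus(1,plus(a,a))), X1 := g(leaf(a),g(1,leaf(plus(1,plus(a,a))))), T := plus(a,a), U := leaf(g(leaf(a),g(1,leaf(plus(1,plus(a,a)))))), V := leaf(leaf(g(leaf(a),g(1,leaf(plus(1,plus(a,a))))))) }, so V := leaf(leaf(g(leaf(a),g(1,leaf(plus(1,plus(a,a))))))).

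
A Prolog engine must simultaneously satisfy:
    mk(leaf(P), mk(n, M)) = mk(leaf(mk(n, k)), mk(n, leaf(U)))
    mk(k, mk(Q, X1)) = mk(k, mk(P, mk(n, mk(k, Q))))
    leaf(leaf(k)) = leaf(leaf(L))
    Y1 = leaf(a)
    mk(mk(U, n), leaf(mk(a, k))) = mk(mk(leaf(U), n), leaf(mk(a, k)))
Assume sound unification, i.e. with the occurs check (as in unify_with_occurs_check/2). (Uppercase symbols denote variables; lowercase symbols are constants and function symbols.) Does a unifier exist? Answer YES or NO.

Decompose mk/2: leaf(P) = leaf(mk(n, k)),  mk(n, M) = mk(n, leaf(U)).
Decompose leaf/1: P = mk(n, k).
Bind P := mk(n, k); substituting into the one remaining equation that mentions P gives: mk(k, mk(Q, X1)) = mk(k, mk(mk(n, k), mk(n, mk(k, Q)))).
Decompose mk/2: n = n,  M = leaf(U).
Delete trivial equation n = n.
Bind M := leaf(U); no other remaining equation mentions M.
Decompose mk/2: k = k,  mk(Q, X1) = mk(mk(n, k), mk(n, mk(k, Q))).
Delete trivial equation k = k.
Decompose mk/2: Q = mk(n, k),  X1 = mk(n, mk(k, Q)).
Bind Q := mk(n, k); substituting into the one remaining equation that mentions Q gives: X1 = mk(n, mk(k, mk(n, k))).
Bind X1 := mk(n, mk(k, mk(n, k))); no other remaining equation mentions X1.
Decompose leaf/1: leaf(k) = leaf(L).
Decompose leaf/1: k = L.
Bind L := k; no other remaining equation mentions L.
Bind Y1 := leaf(a); no other remaining equation mentions Y1.
Decompose mk/2: mk(U, n) = mk(leaf(U), n),  leaf(mk(a, k)) = leaf(mk(a, k)).
Decompose mk/2: U = leaf(U),  n = n.
Occurs check fails: U occurs in leaf(U); the equation U = leaf(U) has no finite solution.

NO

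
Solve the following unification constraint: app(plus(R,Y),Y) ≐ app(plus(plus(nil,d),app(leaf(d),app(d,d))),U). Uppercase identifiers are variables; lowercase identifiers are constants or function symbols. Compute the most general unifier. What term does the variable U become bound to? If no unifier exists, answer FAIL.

Decompose app/2: plus(R,Y) ≐ plus(plus(nil,d),app(leaf(d),app(d,d))),  Y ≐ U.
Decompose plus/2: R ≐ plus(nil,d),  Y ≐ app(leaf(d),app(d,d)).
Bind R := plus(nil,d); no other remaining equation mentions R.
Bind Y := app(leaf(d),app(d,d)); substituting into the remaining equation gives: app(leaf(d),app(d,d)) ≐ U.
Bind U := app(leaf(d),app(d,d)).
MGU = { R -> plus(nil,d), Y -> app(leaf(d),app(d,d)), U -> app(leaf(d),app(d,d)) }, so U -> app(leaf(d),app(d,d)).

app(leaf(d),app(d,d))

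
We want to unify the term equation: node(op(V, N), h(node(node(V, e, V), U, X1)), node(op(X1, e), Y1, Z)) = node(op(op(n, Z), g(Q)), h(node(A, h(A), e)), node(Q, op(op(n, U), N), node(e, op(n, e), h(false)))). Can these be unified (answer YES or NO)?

YES

Decompose node/3: op(V, N) = op(op(n, Z), g(Q)),  h(node(node(V, e, V), U, X1)) = h(node(A, h(A), e)),  node(op(X1, e), Y1, Z) = node(Q, op(op(n, U), N), node(e, op(n, e), h(false))).
Decompose op/2: V = op(n, Z),  N = g(Q).
Bind V := op(n, Z); substituting into the one remaining equation that mentions V gives: h(node(node(op(n, Z), e, op(n, Z)), U, X1)) = h(node(A, h(A), e)).
Bind N := g(Q); substituting into the one remaining equation that mentions N gives: node(op(X1, e), Y1, Z) = node(Q, op(op(n, U), g(Q)), node(e, op(n, e), h(false))).
Decompose h/1: node(node(op(n, Z), e, op(n, Z)), U, X1) = node(A, h(A), e).
Decompose node/3: node(op(n, Z), e, op(n, Z)) = A,  U = h(A),  X1 = e.
Bind A := node(op(n, Z), e, op(n, Z)); substituting into the one remaining equation that mentions A gives: U = h(node(op(n, Z), e, op(n, Z))).
Bind U := h(node(op(n, Z), e, op(n, Z))); substituting into the one remaining equation that mentions U gives: node(op(X1, e), Y1, Z) = node(Q, op(op(n, h(node(op(n, Z), e, op(n, Z)))), g(Q)), node(e, op(n, e), h(false))).
Bind X1 := e; substituting into the remaining equation gives: node(op(e, e), Y1, Z) = node(Q, op(op(n, h(node(op(n, Z), e, op(n, Z)))), g(Q)), node(e, op(n, e), h(false))).
Decompose node/3: op(e, e) = Q,  Y1 = op(op(n, h(node(op(n, Z), e, op(n, Z)))), g(Q)),  Z = node(e, op(n, e), h(false)).
Bind Q := op(e, e); substituting into the one remaining equation that mentions Q gives: Y1 = op(op(n, h(node(op(n, Z), e, op(n, Z)))), g(op(e, e))). Substituting into the earlier binding gives N := g(op(e, e)).
Bind Y1 := op(op(n, h(node(op(n, Z), e, op(n, Z)))), g(op(e, e))); no other remaining equation mentions Y1.
Bind Z := node(e, op(n, e), h(false)). Substituting into the earlier bindings gives V := op(n, node(e, op(n, e), h(false))), A := node(op(n, node(e, op(n, e), h(false))), e, op(n, node(e, op(n, e), h(false)))), U := h(node(op(n, node(e, op(n, e), h(false))), e, op(n, node(e, op(n, e), h(false))))), Y1 := op(op(n, h(node(op(n, node(e, op(n, e), h(false))), e, op(n, node(e, op(n, e), h(false)))))), g(op(e, e))).
No equations remain and no clash or occurs-check failure arose, so a unifier exists.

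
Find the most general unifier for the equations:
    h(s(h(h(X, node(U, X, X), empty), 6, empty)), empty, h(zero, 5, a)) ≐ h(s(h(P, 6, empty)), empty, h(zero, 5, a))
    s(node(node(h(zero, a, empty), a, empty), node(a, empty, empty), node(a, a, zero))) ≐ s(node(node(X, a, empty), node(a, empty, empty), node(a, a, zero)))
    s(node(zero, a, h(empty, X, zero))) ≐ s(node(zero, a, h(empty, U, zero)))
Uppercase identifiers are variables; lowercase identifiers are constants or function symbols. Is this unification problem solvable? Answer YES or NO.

YES

Decompose h/3: s(h(h(X, node(U, X, X), empty), 6, empty)) ≐ s(h(P, 6, empty)),  empty ≐ empty,  h(zero, 5, a) ≐ h(zero, 5, a).
Decompose s/1: h(h(X, node(U, X, X), empty), 6, empty) ≐ h(P, 6, empty).
Decompose h/3: h(X, node(U, X, X), empty) ≐ P,  6 ≐ 6,  empty ≐ empty.
Bind P := h(X, node(U, X, X), empty); no other remaining equation mentions P.
Delete trivial equation 6 ≐ 6.
Delete trivial equation empty ≐ empty.
Delete trivial equation empty ≐ empty.
Delete trivial equation h(zero, 5, a) ≐ h(zero, 5, a).
Decompose s/1: node(node(h(zero, a, empty), a, empty), node(a, empty, empty), node(a, a, zero)) ≐ node(node(X, a, empty), node(a, empty, empty), node(a, a, zero)).
Decompose node/3: node(h(zero, a, empty), a, empty) ≐ node(X, a, empty),  node(a, empty, empty) ≐ node(a, empty, empty),  node(a, a, zero) ≐ node(a, a, zero).
Decompose node/3: h(zero, a, empty) ≐ X,  a ≐ a,  empty ≐ empty.
Bind X := h(zero, a, empty); substituting into the one remaining equation that mentions X gives: s(node(zero, a, h(empty, h(zero, a, empty), zero))) ≐ s(node(zero, a, h(empty, U, zero))). Substituting into the earlier binding gives P := h(h(zero, a, empty), node(U, h(zero, a, empty), h(zero, a, empty)), empty).
Delete trivial equation a ≐ a.
Delete trivial equation empty ≐ empty.
Delete trivial equation node(a, empty, empty) ≐ node(a, empty, empty).
Delete trivial equation node(a, a, zero) ≐ node(a, a, zero).
Decompose s/1: node(zero, a, h(empty, h(zero, a, empty), zero)) ≐ node(zero, a, h(empty, U, zero)).
Decompose node/3: zero ≐ zero,  a ≐ a,  h(empty, h(zero, a, empty), zero) ≐ h(empty, U, zero).
Delete trivial equation zero ≐ zero.
Delete trivial equation a ≐ a.
Decompose h/3: empty ≐ empty,  h(zero, a, empty) ≐ U,  zero ≐ zero.
Delete trivial equation empty ≐ empty.
Bind U := h(zero, a, empty); no other remaining equation mentions U. Substituting into the earlier binding gives P := h(h(zero, a, empty), node(h(zero, a, empty), h(zero, a, empty), h(zero, a, empty)), empty).
Delete trivial equation zero ≐ zero.
No equations remain and no clash or occurs-check failure arose, so a unifier exists.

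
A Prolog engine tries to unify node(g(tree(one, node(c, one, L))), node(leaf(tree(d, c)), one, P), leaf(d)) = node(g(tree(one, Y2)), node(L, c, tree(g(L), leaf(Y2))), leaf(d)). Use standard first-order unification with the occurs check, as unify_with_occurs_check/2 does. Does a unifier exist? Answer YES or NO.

NO

Decompose node/3: g(tree(one, node(c, one, L))) = g(tree(one, Y2)),  node(leaf(tree(d, c)), one, P) = node(L, c, tree(g(L), leaf(Y2))),  leaf(d) = leaf(d).
Decompose g/1: tree(one, node(c, one, L)) = tree(one, Y2).
Decompose tree/2: one = one,  node(c, one, L) = Y2.
Delete trivial equation one = one.
Bind Y2 := node(c, one, L); substituting into the one remaining equation that mentions Y2 gives: node(leaf(tree(d, c)), one, P) = node(L, c, tree(g(L), leaf(node(c, one, L)))).
Decompose node/3: leaf(tree(d, c)) = L,  one = c,  P = tree(g(L), leaf(node(c, one, L))).
Bind L := leaf(tree(d, c)); substituting into the one remaining equation that mentions L gives: P = tree(g(leaf(tree(d, c))), leaf(node(c, one, leaf(tree(d, c))))). Substituting into the earlier binding gives Y2 := node(c, one, leaf(tree(d, c))).
Clash: constants one and c differ; no unifier exists.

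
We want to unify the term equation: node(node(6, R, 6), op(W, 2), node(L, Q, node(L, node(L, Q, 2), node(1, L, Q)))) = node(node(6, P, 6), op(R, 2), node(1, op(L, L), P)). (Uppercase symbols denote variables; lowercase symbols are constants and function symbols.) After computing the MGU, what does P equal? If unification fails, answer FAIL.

node(1, node(1, op(1, 1), 2), node(1, 1, op(1, 1)))

Decompose node/3: node(6, R, 6) = node(6, P, 6),  op(W, 2) = op(R, 2),  node(L, Q, node(L, node(L, Q, 2), node(1, L, Q))) = node(1, op(L, L), P).
Decompose node/3: 6 = 6,  R = P,  6 = 6.
Delete trivial equation 6 = 6.
Bind R := P; substituting into the one remaining equation that mentions R gives: op(W, 2) = op(P, 2).
Delete trivial equation 6 = 6.
Decompose op/2: W = P,  2 = 2.
Bind W := P; no other remaining equation mentions W.
Delete trivial equation 2 = 2.
Decompose node/3: L = 1,  Q = op(L, L),  node(L, node(L, Q, 2), node(1, L, Q)) = P.
Bind L := 1; substituting into the remaining equations gives: Q = op(1, 1),  node(1, node(1, Q, 2), node(1, 1, Q)) = P.
Bind Q := op(1, 1); substituting into the remaining equation gives: node(1, node(1, op(1, 1), 2), node(1, 1, op(1, 1))) = P.
Bind P := node(1, node(1, op(1, 1), 2), node(1, 1, op(1, 1))). Substituting into the earlier bindings gives R := node(1, node(1, op(1, 1), 2), node(1, 1, op(1, 1))), W := node(1, node(1, op(1, 1), 2), node(1, 1, op(1, 1))).
MGU = { R := node(1, node(1, op(1, 1), 2), node(1, 1, op(1, 1))), W := node(1, node(1, op(1, 1), 2), node(1, 1, op(1, 1))), L := 1, Q := op(1, 1), P := node(1, node(1, op(1, 1), 2), node(1, 1, op(1, 1))) }, so P := node(1, node(1, op(1, 1), 2), node(1, 1, op(1, 1))).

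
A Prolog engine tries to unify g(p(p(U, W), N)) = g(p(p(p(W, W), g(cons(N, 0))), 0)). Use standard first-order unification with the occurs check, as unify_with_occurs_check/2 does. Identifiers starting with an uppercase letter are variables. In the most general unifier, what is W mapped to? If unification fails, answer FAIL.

Decompose g/1: p(p(U, W), N) = p(p(p(W, W), g(cons(N, 0))), 0).
Decompose p/2: p(U, W) = p(p(W, W), g(cons(N, 0))),  N = 0.
Decompose p/2: U = p(W, W),  W = g(cons(N, 0)).
Bind U := p(W, W); no other remaining equation mentions U.
Bind W := g(cons(N, 0)); no other remaining equation mentions W. Substituting into the earlier binding gives U := p(g(cons(N, 0)), g(cons(N, 0))).
Bind N := 0. Substituting into the earlier bindings gives U := p(g(cons(0, 0)), g(cons(0, 0))), W := g(cons(0, 0)).
MGU = { U -> p(g(cons(0, 0)), g(cons(0, 0))), W -> g(cons(0, 0)), N -> 0 }, so W -> g(cons(0, 0)).

g(cons(0, 0))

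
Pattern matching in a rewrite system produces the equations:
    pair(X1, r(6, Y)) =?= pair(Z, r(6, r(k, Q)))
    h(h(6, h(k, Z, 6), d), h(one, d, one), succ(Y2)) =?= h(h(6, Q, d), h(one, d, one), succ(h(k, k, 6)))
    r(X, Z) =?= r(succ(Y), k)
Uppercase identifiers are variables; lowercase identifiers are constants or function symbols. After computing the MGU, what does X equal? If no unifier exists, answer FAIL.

Decompose pair/2: X1 =?= Z,  r(6, Y) =?= r(6, r(k, Q)).
Bind X1 := Z; no other remaining equation mentions X1.
Decompose r/2: 6 =?= 6,  Y =?= r(k, Q).
Delete trivial equation 6 =?= 6.
Bind Y := r(k, Q); substituting into the one remaining equation that mentions Y gives: r(X, Z) =?= r(succ(r(k, Q)), k).
Decompose h/3: h(6, h(k, Z, 6), d) =?= h(6, Q, d),  h(one, d, one) =?= h(one, d, one),  succ(Y2) =?= succ(h(k, k, 6)).
Decompose h/3: 6 =?= 6,  h(k, Z, 6) =?= Q,  d =?= d.
Delete trivial equation 6 =?= 6.
Bind Q := h(k, Z, 6); substituting into the one remaining equation that mentions Q gives: r(X, Z) =?= r(succ(r(k, h(k, Z, 6))), k). Substituting into the earlier binding gives Y := r(k, h(k, Z, 6)).
Delete trivial equation d =?= d.
Delete trivial equation h(one, d, one) =?= h(one, d, one).
Decompose succ/1: Y2 =?= h(k, k, 6).
Bind Y2 := h(k, k, 6); no other remaining equation mentions Y2.
Decompose r/2: X =?= succ(r(k, h(k, Z, 6))),  Z =?= k.
Bind X := succ(r(k, h(k, Z, 6))); no other remaining equation mentions X.
Bind Z := k. Substituting into the earlier bindings gives X1 := k, Y := r(k, h(k, k, 6)), Q := h(k, k, 6), X := succ(r(k, h(k, k, 6))).
MGU = { X1 ↦ k, Y ↦ r(k, h(k, k, 6)), Q ↦ h(k, k, 6), Y2 ↦ h(k, k, 6), X ↦ succ(r(k, h(k, k, 6))), Z ↦ k }, so X ↦ succ(r(k, h(k, k, 6))).

succ(r(k, h(k, k, 6)))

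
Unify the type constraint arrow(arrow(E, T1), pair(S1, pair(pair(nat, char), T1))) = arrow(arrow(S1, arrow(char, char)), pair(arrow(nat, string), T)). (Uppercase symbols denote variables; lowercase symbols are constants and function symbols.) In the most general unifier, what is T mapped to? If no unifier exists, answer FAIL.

Decompose arrow/2: arrow(E, T1) = arrow(S1, arrow(char, char)),  pair(S1, pair(pair(nat, char), T1)) = pair(arrow(nat, string), T).
Decompose arrow/2: E = S1,  T1 = arrow(char, char).
Bind E := S1; no other remaining equation mentions E.
Bind T1 := arrow(char, char); substituting into the remaining equation gives: pair(S1, pair(pair(nat, char), arrow(char, char))) = pair(arrow(nat, string), T).
Decompose pair/2: S1 = arrow(nat, string),  pair(pair(nat, char), arrow(char, char)) = T.
Bind S1 := arrow(nat, string); no other remaining equation mentions S1. Substituting into the earlier binding gives E := arrow(nat, string).
Bind T := pair(pair(nat, char), arrow(char, char)).
MGU = { E ↦ arrow(nat, string), T1 ↦ arrow(char, char), S1 ↦ arrow(nat, string), T ↦ pair(pair(nat, char), arrow(char, char)) }, so T ↦ pair(pair(nat, char), arrow(char, char)).

pair(pair(nat, char), arrow(char, char))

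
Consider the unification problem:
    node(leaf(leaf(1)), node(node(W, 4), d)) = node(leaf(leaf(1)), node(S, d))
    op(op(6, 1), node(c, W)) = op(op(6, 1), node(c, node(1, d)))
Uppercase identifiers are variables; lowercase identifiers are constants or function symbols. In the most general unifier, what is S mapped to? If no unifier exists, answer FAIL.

node(node(1, d), 4)

Decompose node/2: leaf(leaf(1)) = leaf(leaf(1)),  node(node(W, 4), d) = node(S, d).
Delete trivial equation leaf(leaf(1)) = leaf(leaf(1)).
Decompose node/2: node(W, 4) = S,  d = d.
Bind S := node(W, 4); no other remaining equation mentions S.
Delete trivial equation d = d.
Decompose op/2: op(6, 1) = op(6, 1),  node(c, W) = node(c, node(1, d)).
Delete trivial equation op(6, 1) = op(6, 1).
Decompose node/2: c = c,  W = node(1, d).
Delete trivial equation c = c.
Bind W := node(1, d). Substituting into the earlier binding gives S := node(node(1, d), 4).
MGU = { S := node(node(1, d), 4), W := node(1, d) }, so S := node(node(1, d), 4).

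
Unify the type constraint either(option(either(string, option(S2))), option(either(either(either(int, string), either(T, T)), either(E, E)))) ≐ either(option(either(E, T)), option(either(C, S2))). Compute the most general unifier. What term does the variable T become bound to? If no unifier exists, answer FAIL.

option(either(string, string))

Decompose either/2: option(either(string, option(S2))) ≐ option(either(E, T)),  option(either(either(either(int, string), either(T, T)), either(E, E))) ≐ option(either(C, S2)).
Decompose option/1: either(string, option(S2)) ≐ either(E, T).
Decompose either/2: string ≐ E,  option(S2) ≐ T.
Bind E := string; substituting into the one remaining equation that mentions E gives: option(either(either(either(int, string), either(T, T)), either(string, string))) ≐ option(either(C, S2)).
Bind T := option(S2); substituting into the remaining equation gives: option(either(either(either(int, string), either(option(S2), option(S2))), either(string, string))) ≐ option(either(C, S2)).
Decompose option/1: either(either(either(int, string), either(option(S2), option(S2))), either(string, string)) ≐ either(C, S2).
Decompose either/2: either(either(int, string), either(option(S2), option(S2))) ≐ C,  either(string, string) ≐ S2.
Bind C := either(either(int, string), either(option(S2), option(S2))); no other remaining equation mentions C.
Bind S2 := either(string, string). Substituting into the earlier bindings gives T := option(either(string, string)), C := either(either(int, string), either(option(either(string, string)), option(either(string, string)))).
MGU = { E ↦ string, T ↦ option(either(string, string)), C ↦ either(either(int, string), either(option(either(string, string)), option(either(string, string)))), S2 ↦ either(string, string) }, so T ↦ option(either(string, string)).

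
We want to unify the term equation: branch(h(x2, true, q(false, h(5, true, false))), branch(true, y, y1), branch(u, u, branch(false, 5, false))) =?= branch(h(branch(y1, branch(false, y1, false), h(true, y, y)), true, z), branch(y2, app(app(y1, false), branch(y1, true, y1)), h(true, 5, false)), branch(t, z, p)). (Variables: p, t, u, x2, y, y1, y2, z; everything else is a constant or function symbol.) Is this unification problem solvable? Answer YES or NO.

YES

Decompose branch/3: h(x2, true, q(false, h(5, true, false))) =?= h(branch(y1, branch(false, y1, false), h(true, y, y)), true, z),  branch(true, y, y1) =?= branch(y2, app(app(y1, false), branch(y1, true, y1)), h(true, 5, false)),  branch(u, u, branch(false, 5, false)) =?= branch(t, z, p).
Decompose h/3: x2 =?= branch(y1, branch(false, y1, false), h(true, y, y)),  true =?= true,  q(false, h(5, true, false)) =?= z.
Bind x2 := branch(y1, branch(false, y1, false), h(true, y, y)); no other remaining equation mentions x2.
Delete trivial equation true =?= true.
Bind z := q(false, h(5, true, false)); substituting into the one remaining equation that mentions z gives: branch(u, u, branch(false, 5, false)) =?= branch(t, q(false, h(5, true, false)), p).
Decompose branch/3: true =?= y2,  y =?= app(app(y1, false), branch(y1, true, y1)),  y1 =?= h(true, 5, false).
Bind y2 := true; no other remaining equation mentions y2.
Bind y := app(app(y1, false), branch(y1, true, y1)); no other remaining equation mentions y. Substituting into the earlier binding gives x2 := branch(y1, branch(false, y1, false), h(true, app(app(y1, false), branch(y1, true, y1)), app(app(y1, false), branch(y1, true, y1)))).
Bind y1 := h(true, 5, false); no other remaining equation mentions y1. Substituting into the earlier bindings gives x2 := branch(h(true, 5, false), branch(false, h(true, 5, false), false), h(true, app(app(h(true, 5, false), false), branch(h(true, 5, false), true, h(true, 5, false))), app(app(h(true, 5, false), false), branch(h(true, 5, false), true, h(true, 5, false))))), y := app(app(h(true, 5, false), false), branch(h(true, 5, false), true, h(true, 5, false))).
Decompose branch/3: u =?= t,  u =?= q(false, h(5, true, false)),  branch(false, 5, false) =?= p.
Bind u := t; substituting into the one remaining equation that mentions u gives: t =?= q(false, h(5, true, false)).
Bind t := q(false, h(5, true, false)); no other remaining equation mentions t. Substituting into the earlier binding gives u := q(false, h(5, true, false)).
Bind p := branch(false, 5, false).
No equations remain and no clash or occurs-check failure arose, so a unifier exists.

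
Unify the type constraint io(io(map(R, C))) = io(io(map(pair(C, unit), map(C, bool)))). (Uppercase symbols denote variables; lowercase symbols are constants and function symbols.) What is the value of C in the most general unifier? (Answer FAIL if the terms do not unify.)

FAIL

Decompose io/1: io(map(R, C)) = io(map(pair(C, unit), map(C, bool))).
Decompose io/1: map(R, C) = map(pair(C, unit), map(C, bool)).
Decompose map/2: R = pair(C, unit),  C = map(C, bool).
Bind R := pair(C, unit); no other remaining equation mentions R.
Occurs check fails: C occurs in map(C, bool); the equation C = map(C, bool) has no finite solution.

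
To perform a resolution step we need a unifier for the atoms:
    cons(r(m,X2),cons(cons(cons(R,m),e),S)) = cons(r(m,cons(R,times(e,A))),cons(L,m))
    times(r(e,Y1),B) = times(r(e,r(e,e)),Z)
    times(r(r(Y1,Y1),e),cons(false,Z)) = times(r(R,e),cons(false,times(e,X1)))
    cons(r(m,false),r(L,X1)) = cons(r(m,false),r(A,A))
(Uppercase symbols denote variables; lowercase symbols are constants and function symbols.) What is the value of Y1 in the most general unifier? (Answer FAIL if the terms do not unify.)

r(e,e)

Decompose cons/2: r(m,X2) = r(m,cons(R,times(e,A))),  cons(cons(cons(R,m),e),S) = cons(L,m).
Decompose r/2: m = m,  X2 = cons(R,times(e,A)).
Delete trivial equation m = m.
Bind X2 := cons(R,times(e,A)); no other remaining equation mentions X2.
Decompose cons/2: cons(cons(R,m),e) = L,  S = m.
Bind L := cons(cons(R,m),e); substituting into the one remaining equation that mentions L gives: cons(r(m,false),r(cons(cons(R,m),e),X1)) = cons(r(m,false),r(A,A)).
Bind S := m; no other remaining equation mentions S.
Decompose times/2: r(e,Y1) = r(e,r(e,e)),  B = Z.
Decompose r/2: e = e,  Y1 = r(e,e).
Delete trivial equation e = e.
Bind Y1 := r(e,e); substituting into the one remaining equation that mentions Y1 gives: times(r(r(r(e,e),r(e,e)),e),cons(false,Z)) = times(r(R,e),cons(false,times(e,X1))).
Bind B := Z; no other remaining equation mentions B.
Decompose times/2: r(r(r(e,e),r(e,e)),e) = r(R,e),  cons(false,Z) = cons(false,times(e,X1)).
Decompose r/2: r(r(e,e),r(e,e)) = R,  e = e.
Bind R := r(r(e,e),r(e,e)); substituting into the one remaining equation that mentions R gives: cons(r(m,false),r(cons(cons(r(r(e,e),r(e,e)),m),e),X1)) = cons(r(m,false),r(A,A)). Substituting into the earlier bindings gives X2 := cons(r(r(e,e),r(e,e)),times(e,A)), L := cons(cons(r(r(e,e),r(e,e)),m),e).
Delete trivial equation e = e.
Decompose cons/2: false = false,  Z = times(e,X1).
Delete trivial equation false = false.
Bind Z := times(e,X1); no other remaining equation mentions Z. Substituting into the earlier binding gives B := times(e,X1).
Decompose cons/2: r(m,false) = r(m,false),  r(cons(cons(r(r(e,e),r(e,e)),m),e),X1) = r(A,A).
Delete trivial equation r(m,false) = r(m,false).
Decompose r/2: cons(cons(r(r(e,e),r(e,e)),m),e) = A,  X1 = A.
Bind A := cons(cons(r(r(e,e),r(e,e)),m),e); substituting into the remaining equation gives: X1 = cons(cons(r(r(e,e),r(e,e)),m),e). Substituting into the earlier binding gives X2 := cons(r(r(e,e),r(e,e)),times(e,cons(cons(r(r(e,e),r(e,e)),m),e))).
Bind X1 := cons(cons(r(r(e,e),r(e,e)),m),e). Substituting into the earlier bindings gives B := times(e,cons(cons(r(r(e,e),r(e,e)),m),e)), Z := times(e,cons(cons(r(r(e,e),r(e,e)),m),e)).
MGU = { X2 -> cons(r(r(e,e),r(e,e)),times(e,cons(cons(r(r(e,e),r(e,e)),m),e))), L -> cons(cons(r(r(e,e),r(e,e)),m),e), S -> m, Y1 -> r(e,e), B -> times(e,cons(cons(r(r(e,e),r(e,e)),m),e)), R -> r(r(e,e),r(e,e)), Z -> times(e,cons(cons(r(r(e,e),r(e,e)),m),e)), A -> cons(cons(r(r(e,e),r(e,e)),m),e), X1 -> cons(cons(r(r(e,e),r(e,e)),m),e) }, so Y1 -> r(e,e).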